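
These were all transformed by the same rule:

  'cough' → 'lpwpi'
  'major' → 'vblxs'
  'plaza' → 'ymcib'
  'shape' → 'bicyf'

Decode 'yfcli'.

peach

Shifts by position in cough: pos 0: c→l (+9), pos 1: o→p (+1), pos 2: u→w (+2), pos 3: g→p (+9), pos 4: h→i (+1) — repeating every 3. A repeating key of period 3 is used — shifts +9, +1, +2 over and over.
Undoing it on yfcli: y−9=p, f−1=e, c−2=a, l−9=c, i−1=h.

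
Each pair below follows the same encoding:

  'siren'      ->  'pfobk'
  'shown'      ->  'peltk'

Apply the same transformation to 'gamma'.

Compare letters: s→p is +23, i→f is +23, r→o is +23 — a constant shift. Each letter is shifted forward by 23 in the alphabet (a Caesar shift of +23).
For gamma: g+23=d, a+23=x, m+23=j, m+23=j, a+23=x.

dxjjx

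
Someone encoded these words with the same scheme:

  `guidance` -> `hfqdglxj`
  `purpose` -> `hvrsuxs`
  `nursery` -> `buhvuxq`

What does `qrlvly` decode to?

vision

Two steps: reverse the string, then apply a Caesar shift of +3.
Undoing it on qrlvly: shift back: q−3=n, r−3=o, l−3=i, v−3=s, l−3=i, y−3=v → noisiv; then reverse → vision.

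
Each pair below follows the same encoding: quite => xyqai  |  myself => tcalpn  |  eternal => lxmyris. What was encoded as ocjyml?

The shifts repeat in a cycle of length 3: positions 0,1,… shift by +7, +4, +8, then the pattern repeats.
Undoing it on ocjyml: o−7=h, c−4=y, j−8=b, y−7=r, m−4=i, l−8=d.

hybrid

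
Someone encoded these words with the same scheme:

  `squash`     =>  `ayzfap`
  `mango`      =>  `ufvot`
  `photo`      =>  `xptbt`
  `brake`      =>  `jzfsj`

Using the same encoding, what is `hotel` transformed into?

ptbjt

The rule splits by letter class: vowels +5, consonants +8.
For hotel: h(cons)+8=p, o(vowel)+5=t, t(cons)+8=b, e(vowel)+5=j, l(cons)+8=t.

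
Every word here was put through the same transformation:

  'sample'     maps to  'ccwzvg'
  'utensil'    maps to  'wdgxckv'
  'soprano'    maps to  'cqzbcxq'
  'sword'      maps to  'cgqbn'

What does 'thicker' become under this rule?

Vowels shift forward by 2 and consonants shift forward by 10.
For thicker: t(cons)+10=d, h(cons)+10=r, i(vowel)+2=k, c(cons)+10=m, k(cons)+10=u, e(vowel)+2=g, r(cons)+10=b.

drkmugb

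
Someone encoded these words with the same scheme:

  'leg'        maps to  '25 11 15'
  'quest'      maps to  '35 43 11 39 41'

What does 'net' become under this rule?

l(#12)→25 and e(#5)→11: differences scale by 2, so n = 2·pos + 1. Each letter becomes 2×(its alphabet position, a=1..z=26) + 1.
For net: n=14→29, e=5→11, t=20→41.

29 11 41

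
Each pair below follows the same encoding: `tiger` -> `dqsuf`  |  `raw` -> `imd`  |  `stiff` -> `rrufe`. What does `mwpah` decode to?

The output letters match the input read backwards, each shifted +12: tiger reversed is regit. The word is reversed, then every letter is shifted forward by 12.
Undoing it on mwpah: shift back: m−12=a, w−12=k, p−12=d, a−12=o, h−12=v → akdov; then reverse → vodka.

vodka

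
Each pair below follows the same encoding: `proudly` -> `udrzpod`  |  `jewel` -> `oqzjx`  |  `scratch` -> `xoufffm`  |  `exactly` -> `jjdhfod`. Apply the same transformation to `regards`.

Shifts by position in proudly: pos 0: p→u (+5), pos 1: r→d (+12), pos 2: o→r (+3), pos 3: u→z (+5), pos 4: d→p (+12), pos 5: l→o (+3) — repeating every 3. The shifts repeat in a cycle of length 3: positions 0,1,… shift by +5, +12, +3, then the pattern repeats.
For regards: r+5=w, e+12=q, g+3=j, a+5=f, r+12=d, d+3=g, s+5=x.

wqjfdgx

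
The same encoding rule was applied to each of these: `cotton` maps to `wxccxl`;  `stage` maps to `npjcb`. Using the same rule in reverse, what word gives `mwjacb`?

The output letters match the input read backwards, each shifted +9: cotton reversed is nottoc. Two steps: reverse the string, then apply a Caesar shift of +9.
Undoing it on mwjacb: shift back: m−9=d, w−9=n, j−9=a, a−9=r, c−9=t, b−9=s → dnarts; then reverse → strand.

strand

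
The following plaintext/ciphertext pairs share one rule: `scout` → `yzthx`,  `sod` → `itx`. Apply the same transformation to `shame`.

The output letters match the input read backwards, each shifted +5: scout reversed is tuocs. Read the word backwards and shift each letter +5.
Applying it to shame: reverse → emahs; then shift: e+5=j, m+5=r, a+5=f, h+5=m, s+5=x.

jrfmx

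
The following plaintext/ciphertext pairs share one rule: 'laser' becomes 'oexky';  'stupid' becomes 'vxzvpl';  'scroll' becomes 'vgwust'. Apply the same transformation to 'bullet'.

eyqrlb

In laser: l→o is +3, a→e is +4, s→x is +5, e→k is +6 — the shift increases by 1 each position. The shift increases by 1 at each position, starting from +3: 3, 4, 5, ….
For bullet: b+3=e, u+4=y, l+5=q, l+6=r, e+7=l, t+8=b.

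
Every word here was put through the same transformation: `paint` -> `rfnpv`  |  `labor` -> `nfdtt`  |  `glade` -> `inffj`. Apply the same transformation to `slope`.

The shift depends on letter class: consonant p→r is +2, but vowel a→f is +5. Vowels shift forward by 5 and consonants shift forward by 2.
On slope: s(cons)+2=u, l(cons)+2=n, o(vowel)+5=t, p(cons)+2=r, e(vowel)+5=j.

untrj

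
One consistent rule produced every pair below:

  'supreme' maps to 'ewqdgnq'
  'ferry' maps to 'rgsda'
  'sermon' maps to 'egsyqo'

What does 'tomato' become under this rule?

A repeating key of period 3 is used — shifts +12, +2, +1 over and over.
Applying it to tomato: t+12=f, o+2=q, m+1=n, a+12=m, t+2=v, o+1=p.

fqnmvp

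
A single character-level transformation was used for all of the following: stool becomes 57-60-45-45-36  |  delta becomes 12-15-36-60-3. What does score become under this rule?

57-9-45-54-15

s(#19)→57 and t(#20)→60: differences scale by 3, so n = 3·pos + 0. With a=1..z=26, the number is 3·pos.
For score: s=19→57, c=3→9, o=15→45, r=18→54, e=5→15.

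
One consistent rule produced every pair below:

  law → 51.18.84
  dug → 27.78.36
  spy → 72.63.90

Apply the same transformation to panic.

l(#12)→51 and a(#1)→18: differences scale by 3, so n = 3·pos + 15. The formula is n = 3×(alphabet index, a=1) + 15.
For panic: p=16→63, a=1→18, n=14→57, i=9→42, c=3→24.

63.18.57.42.24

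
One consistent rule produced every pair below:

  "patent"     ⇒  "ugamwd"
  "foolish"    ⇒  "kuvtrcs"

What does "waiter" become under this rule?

bgpbnb

In patent: p→u is +5, a→g is +6, t→a is +7, e→m is +8 — the shift increases by 1 each position. Each letter shifts forward by (position + 5), i.e. 5, 6, 7, … — the shift grows by one for each successive letter.
On waiter: w+5=b, a+6=g, i+7=p, t+8=b, e+9=n, r+10=b.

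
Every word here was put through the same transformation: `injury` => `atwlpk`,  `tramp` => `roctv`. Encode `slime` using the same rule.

Two steps: reverse the string, then apply a Caesar shift of +2.
For slime: reverse → emils; then shift: e+2=g, m+2=o, i+2=k, l+2=n, s+2=u.

goknu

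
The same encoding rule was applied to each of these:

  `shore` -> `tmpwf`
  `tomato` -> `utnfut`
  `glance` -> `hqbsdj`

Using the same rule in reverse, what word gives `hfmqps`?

gallon

Shifts by position in shore: pos 0: s→t (+1), pos 1: h→m (+5), pos 2: o→p (+1), pos 3: r→w (+5) — repeating every 2. The shifts repeat in a cycle of length 2: positions 0,1,… shift by +1, +5, then the pattern repeats.
Decoding hfmqps: h−1=g, f−5=a, m−1=l, q−5=l, p−1=o, s−5=n.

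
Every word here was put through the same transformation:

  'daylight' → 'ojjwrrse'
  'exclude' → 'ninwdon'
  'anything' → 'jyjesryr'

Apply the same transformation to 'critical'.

The shift depends on letter class: consonant d→o is +11, but vowel a→j is +9. Two shifts are in play — +9 for a/e/i/o/u, +11 for every other letter.
For critical: c(cons)+11=n, r(cons)+11=c, i(vowel)+9=r, t(cons)+11=e, i(vowel)+9=r, c(cons)+11=n, a(vowel)+9=j, l(cons)+11=w.

ncrernjw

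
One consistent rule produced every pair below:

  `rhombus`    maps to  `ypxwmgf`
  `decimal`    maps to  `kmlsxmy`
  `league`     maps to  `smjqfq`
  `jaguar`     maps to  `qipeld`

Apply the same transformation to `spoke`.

zxxup

In rhombus: r→y is +7, h→p is +8, o→x is +9, m→w is +10 — the shift increases by 1 each position. Letter i (0-indexed) is shifted by i+7, so successive shifts are 7, 8, 9, ….
For spoke: s+7=z, p+8=x, o+9=x, k+10=u, e+11=p.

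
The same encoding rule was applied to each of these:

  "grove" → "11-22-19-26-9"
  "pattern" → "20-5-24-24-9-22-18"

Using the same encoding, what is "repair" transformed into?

22-9-20-5-13-22

g is letter #7 and maps to 11: an offset of 4. Letters become their 1-based position plus 4 (so a→5, b→6, …).
Applying it to repair: r=18→22, e=5→9, p=16→20, a=1→5, i=9→13, r=18→22.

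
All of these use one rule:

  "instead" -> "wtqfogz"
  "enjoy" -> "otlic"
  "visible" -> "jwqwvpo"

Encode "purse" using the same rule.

i(8)→w(22) and n(13)→t(19) fit y≡15x+6 (mod 26); the inverse of 15 mod 26 is 7. Each letter's alphabet position (a=0..z=25) is mapped through 15·x+6 mod 26 — an affine cipher.
On purse: p(15)→15·15+6≡23=x; u(20)→15·20+6≡20=u; r(17)→15·17+6≡1=b; s(18)→15·18+6≡16=q; e(4)→15·4+6≡14=o (all mod 26).

xubqo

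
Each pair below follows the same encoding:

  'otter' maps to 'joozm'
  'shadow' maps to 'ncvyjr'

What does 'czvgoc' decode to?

This is a Caesar cipher with shift 21.
Reversing it on czvgoc: c−21=h, z−21=e, v−21=a, g−21=l, o−21=t, c−21=h.

health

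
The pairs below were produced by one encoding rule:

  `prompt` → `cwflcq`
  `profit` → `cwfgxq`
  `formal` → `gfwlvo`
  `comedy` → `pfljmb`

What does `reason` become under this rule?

wjvtfi

This is an affine cipher: with a=0,…,z=25, each position x becomes (23x+21) mod 26.
Applying it to reason: r(17)→23·17+21≡22=w; e(4)→23·4+21≡9=j; a(0)→23·0+21≡21=v; s(18)→23·18+21≡19=t; o(14)→23·14+21≡5=f; n(13)→23·13+21≡8=i (all mod 26).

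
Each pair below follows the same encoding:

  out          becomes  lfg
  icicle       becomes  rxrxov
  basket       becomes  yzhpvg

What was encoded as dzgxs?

watch

Each pair mirrors across the alphabet (o↔l, u↔f, t↔g): positions sum to 25. This is the alphabet-reversal cipher (Atbash): a becomes z, b becomes y, etc.
Undoing it on dzgxs: d↔w, z↔a, g↔t, x↔c, s↔h.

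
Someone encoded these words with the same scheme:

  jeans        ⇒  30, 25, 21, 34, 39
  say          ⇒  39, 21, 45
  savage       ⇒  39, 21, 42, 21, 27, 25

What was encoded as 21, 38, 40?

The number is (letter's place in the alphabet, a=1) + 20.
Decoding 21, 38, 40: 21→(21−20)÷1=1=a, 38→(38−20)÷1=18=r, 40→(40−20)÷1=20=t.

art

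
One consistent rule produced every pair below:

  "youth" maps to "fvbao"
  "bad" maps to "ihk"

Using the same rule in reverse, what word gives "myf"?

fry

Each letter is shifted forward by 7 in the alphabet (a Caesar shift of +7).
Decoding myf: m−7=f, y−7=r, f−7=y.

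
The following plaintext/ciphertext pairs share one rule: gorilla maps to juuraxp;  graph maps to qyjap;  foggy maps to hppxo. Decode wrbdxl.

The word is reversed, then every letter is shifted forward by 9.
Undoing it on wrbdxl: shift back: w−9=n, r−9=i, b−9=s, d−9=u, x−9=o, l−9=c → nisuoc; then reverse → cousin.

cousin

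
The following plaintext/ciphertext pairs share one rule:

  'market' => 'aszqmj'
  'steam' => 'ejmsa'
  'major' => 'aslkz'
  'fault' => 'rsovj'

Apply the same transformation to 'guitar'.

wogjsz

Treating letters as 0–25, the rule is x ↦ 5x + 18 (mod 26).
For guitar: g(6)→5·6+18≡22=w; u(20)→5·20+18≡14=o; i(8)→5·8+18≡6=g; t(19)→5·19+18≡9=j; a(0)→5·0+18≡18=s; r(17)→5·17+18≡25=z (all mod 26).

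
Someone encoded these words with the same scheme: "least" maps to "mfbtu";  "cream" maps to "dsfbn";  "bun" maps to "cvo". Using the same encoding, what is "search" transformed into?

tfbsdi

Compare letters: l→m is +1, e→f is +1, a→b is +1 — a constant shift. This is a Caesar cipher with shift 1.
For search: s+1=t, e+1=f, a+1=b, r+1=s, c+1=d, h+1=i.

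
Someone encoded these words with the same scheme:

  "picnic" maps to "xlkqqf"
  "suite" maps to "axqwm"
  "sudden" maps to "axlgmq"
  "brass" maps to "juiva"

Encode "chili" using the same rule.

kkqoq

Shifts by position in picnic: pos 0: p→x (+8), pos 1: i→l (+3), pos 2: c→k (+8), pos 3: n→q (+3) — repeating every 2. It's a Vigenère-style cipher with numeric key [8,3]: position i shifts by key[i mod 2].
For chili: c+8=k, h+3=k, i+8=q, l+3=o, i+8=q.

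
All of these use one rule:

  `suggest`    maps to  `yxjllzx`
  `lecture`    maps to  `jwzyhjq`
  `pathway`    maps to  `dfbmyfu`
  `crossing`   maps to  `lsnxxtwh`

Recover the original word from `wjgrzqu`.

plumber

The output letters match the input read backwards, each shifted +5: suggest reversed is tseggus. Two steps: reverse the string, then apply a Caesar shift of +5.
Reversing it on wjgrzqu: shift back: w−5=r, j−5=e, g−5=b, r−5=m, z−5=u, q−5=l, u−5=p → rebmulp; then reverse → plumber.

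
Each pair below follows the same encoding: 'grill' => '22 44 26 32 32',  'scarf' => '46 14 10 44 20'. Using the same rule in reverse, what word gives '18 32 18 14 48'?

g(#7)→22 and r(#18)→44: differences scale by 2, so n = 2·pos + 8. The formula is n = 2×(alphabet index, a=1) + 8.
Reversing it on 18 32 18 14 48: 18→(18−8)÷2=5=e, 32→(32−8)÷2=12=l, 18→(18−8)÷2=5=e, 14→(14−8)÷2=3=c, 48→(48−8)÷2=20=t.

elect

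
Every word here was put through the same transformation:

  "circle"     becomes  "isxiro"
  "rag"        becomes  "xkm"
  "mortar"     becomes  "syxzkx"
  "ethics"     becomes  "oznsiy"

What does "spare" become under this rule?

yvkxo

The shift depends on letter class: consonant c→i is +6, but vowel i→s is +10. Vowels shift forward by 10 and consonants shift forward by 6.
Applying it to spare: s(cons)+6=y, p(cons)+6=v, a(vowel)+10=k, r(cons)+6=x, e(vowel)+10=o.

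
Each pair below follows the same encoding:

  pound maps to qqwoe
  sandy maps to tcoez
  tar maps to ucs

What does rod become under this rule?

The shift depends on letter class: consonant p→q is +1, but vowel o→q is +2. Vowels shift forward by 2 and consonants shift forward by 1.
For rod: r(cons)+1=s, o(vowel)+2=q, d(cons)+1=e.

sqe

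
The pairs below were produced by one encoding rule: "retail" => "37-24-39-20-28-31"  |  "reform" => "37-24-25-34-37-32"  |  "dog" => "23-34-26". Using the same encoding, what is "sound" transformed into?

r is letter #18 and maps to 37: an offset of 19. Each letter is replaced by its alphabet position (a=1..z=26) + 19.
On sound: s=19→38, o=15→34, u=21→40, n=14→33, d=4→23.

38-34-40-33-23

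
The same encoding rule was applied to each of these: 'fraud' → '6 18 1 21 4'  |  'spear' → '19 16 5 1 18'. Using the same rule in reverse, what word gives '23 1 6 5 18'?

wafer

f is letter #6 and maps to 6: an offset of 0. Each letter is replaced by its alphabet position (a=1, b=2, …, z=26).
Undoing it on 23 1 6 5 18: 23=w, 1=a, 6=f, 5=e, 18=r.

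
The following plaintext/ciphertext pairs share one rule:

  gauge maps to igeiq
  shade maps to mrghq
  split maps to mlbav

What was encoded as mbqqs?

Treating letters as 0–25, the rule is x ↦ 9x + 6 (mod 26).
Decoding mbqqs: m(12)→3·(12−6)≡18=s; b(1)→3·(1−6)≡11=l; q(16)→3·(16−6)≡4=e; q(16)→3·(16−6)≡4=e; s(18)→3·(18−6)≡10=k (all mod 26).

sleek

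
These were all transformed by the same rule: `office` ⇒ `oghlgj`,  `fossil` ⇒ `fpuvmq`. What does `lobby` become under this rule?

lpdec

In office: o→o is +0, f→g is +1, f→h is +2, i→l is +3 — the shift increases by 1 each position. Letter i (0-indexed) is shifted by i+0, so successive shifts are 0, 1, 2, ….
On lobby: l+0=l, o+1=p, b+2=d, b+3=e, y+4=c.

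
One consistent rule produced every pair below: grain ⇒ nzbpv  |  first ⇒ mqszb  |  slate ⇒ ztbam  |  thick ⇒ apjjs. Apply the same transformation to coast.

jwbzb

Shifts by position in grain: pos 0: g→n (+7), pos 1: r→z (+8), pos 2: a→b (+1), pos 3: i→p (+7), pos 4: n→v (+8) — repeating every 3. It's a Vigenère-style cipher with numeric key [7,8,1]: position i shifts by key[i mod 3].
Applying it to coast: c+7=j, o+8=w, a+1=b, s+7=z, t+8=b.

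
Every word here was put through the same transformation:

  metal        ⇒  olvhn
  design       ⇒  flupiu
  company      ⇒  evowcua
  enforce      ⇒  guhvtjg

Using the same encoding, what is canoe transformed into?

ehpvg

Shifts by position in metal: pos 0: m→o (+2), pos 1: e→l (+7), pos 2: t→v (+2), pos 3: a→h (+7) — repeating every 2. The shifts repeat in a cycle of length 2: positions 0,1,… shift by +2, +7, then the pattern repeats.
On canoe: c+2=e, a+7=h, n+2=p, o+7=v, e+2=g.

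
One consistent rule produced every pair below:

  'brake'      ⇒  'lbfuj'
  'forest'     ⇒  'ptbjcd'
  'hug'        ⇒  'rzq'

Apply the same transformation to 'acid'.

fmnn

The shift depends on letter class: consonant b→l is +10, but vowel a→f is +5. Vowels shift forward by 5 and consonants shift forward by 10.
For acid: a(vowel)+5=f, c(cons)+10=m, i(vowel)+5=n, d(cons)+10=n.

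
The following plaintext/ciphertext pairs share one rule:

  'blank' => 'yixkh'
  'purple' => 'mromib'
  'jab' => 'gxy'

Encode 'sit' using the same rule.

Compare letters: b→y is +23, l→i is +23, a→x is +23 — a constant shift. It's a constant shift of +23 (ROT23).
For sit: s+23=p, i+23=f, t+23=q.

pfq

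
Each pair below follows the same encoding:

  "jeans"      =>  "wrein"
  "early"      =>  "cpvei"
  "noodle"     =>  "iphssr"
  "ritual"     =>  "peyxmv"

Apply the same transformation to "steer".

viixw

Read the word backwards and shift each letter +4.
Applying it to steer: reverse → reets; then shift: r+4=v, e+4=i, e+4=i, t+4=x, s+4=w.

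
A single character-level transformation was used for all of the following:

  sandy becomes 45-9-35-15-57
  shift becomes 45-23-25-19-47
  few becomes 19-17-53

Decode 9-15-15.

With a=1..z=26, the number is 2·pos + 7.
Decoding 9-15-15: 9→(9−7)÷2=1=a, 15→(15−7)÷2=4=d, 15→(15−7)÷2=4=d.

add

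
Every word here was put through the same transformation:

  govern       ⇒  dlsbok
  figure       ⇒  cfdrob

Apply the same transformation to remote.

objlqb

Compare letters: g→d is +23, o→l is +23, v→s is +23 — a constant shift. Every letter moves 23 places later in the alphabet, wrapping around z→a.
For remote: r+23=o, e+23=b, m+23=j, o+23=l, t+23=q, e+23=b.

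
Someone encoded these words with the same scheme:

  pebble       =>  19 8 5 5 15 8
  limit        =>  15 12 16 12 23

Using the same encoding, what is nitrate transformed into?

Each letter is replaced by its alphabet position (a=1..z=26) + 3.
Applying it to nitrate: n=14→17, i=9→12, t=20→23, r=18→21, a=1→4, t=20→23, e=5→8.

17 12 23 21 4 23 8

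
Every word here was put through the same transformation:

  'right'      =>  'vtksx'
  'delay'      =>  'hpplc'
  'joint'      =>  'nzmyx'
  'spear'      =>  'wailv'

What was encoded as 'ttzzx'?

It's a Vigenère-style cipher with numeric key [4,11]: position i shifts by key[i mod 2].
Undoing it on ttzzx: t−4=p, t−11=i, z−4=v, z−11=o, x−4=t.

pivot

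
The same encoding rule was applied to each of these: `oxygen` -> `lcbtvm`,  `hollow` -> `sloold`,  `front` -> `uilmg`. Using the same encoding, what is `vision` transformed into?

erhrlm

Each pair mirrors across the alphabet (o↔l, x↔c, y↔b): positions sum to 25. This is the alphabet-reversal cipher (Atbash): a becomes z, b becomes y, etc.
On vision: v↔e, i↔r, s↔h, i↔r, o↔l, n↔m.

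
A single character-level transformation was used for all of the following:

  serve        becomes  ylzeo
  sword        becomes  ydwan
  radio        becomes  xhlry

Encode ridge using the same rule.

In serve: s→y is +6, e→l is +7, r→z is +8, v→e is +9 — the shift increases by 1 each position. Each letter shifts forward by (position + 6), i.e. 6, 7, 8, … — the shift grows by one for each successive letter.
For ridge: r+6=x, i+7=p, d+8=l, g+9=p, e+10=o.

xplpo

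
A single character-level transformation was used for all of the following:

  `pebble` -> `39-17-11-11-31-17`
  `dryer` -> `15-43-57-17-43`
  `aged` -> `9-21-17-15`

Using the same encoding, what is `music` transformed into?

33-49-45-25-13

With a=1..z=26, the number is 2·pos + 7.
On music: m=13→33, u=21→49, s=19→45, i=9→25, c=3→13.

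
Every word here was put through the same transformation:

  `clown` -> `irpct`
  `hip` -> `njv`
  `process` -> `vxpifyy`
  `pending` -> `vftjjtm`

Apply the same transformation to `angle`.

The shift depends on letter class: consonant c→i is +6, but vowel o→p is +1. The rule splits by letter class: vowels +1, consonants +6.
Applying it to angle: a(vowel)+1=b, n(cons)+6=t, g(cons)+6=m, l(cons)+6=r, e(vowel)+1=f.

btmrf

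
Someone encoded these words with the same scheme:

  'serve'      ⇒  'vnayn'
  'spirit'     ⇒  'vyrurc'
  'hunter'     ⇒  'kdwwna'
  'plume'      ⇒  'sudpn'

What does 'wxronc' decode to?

Shifts by position in serve: pos 0: s→v (+3), pos 1: e→n (+9), pos 2: r→a (+9), pos 3: v→y (+3), pos 4: e→n (+9) — repeating every 3. A repeating key of period 3 is used — shifts +3, +9, +9 over and over.
Undoing it on wxronc: w−3=t, x−9=o, r−9=i, o−3=l, n−9=e, c−9=t.

toilet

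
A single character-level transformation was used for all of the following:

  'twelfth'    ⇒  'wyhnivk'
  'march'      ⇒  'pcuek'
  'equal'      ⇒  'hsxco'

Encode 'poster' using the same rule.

sqvvht

Shifts by position in twelfth: pos 0: t→w (+3), pos 1: w→y (+2), pos 2: e→h (+3), pos 3: l→n (+2) — repeating every 2. A repeating key of period 2 is used — shifts +3, +2 over and over.
On poster: p+3=s, o+2=q, s+3=v, t+2=v, e+3=h, r+2=t.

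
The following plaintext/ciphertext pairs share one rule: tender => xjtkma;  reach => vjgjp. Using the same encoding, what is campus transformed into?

gfswcb

In tender: t→x is +4, e→j is +5, n→t is +6, d→k is +7 — the shift increases by 1 each position. Each letter shifts forward by (position + 4), i.e. 4, 5, 6, … — the shift grows by one for each successive letter.
On campus: c+4=g, a+5=f, m+6=s, p+7=w, u+8=c, s+9=b.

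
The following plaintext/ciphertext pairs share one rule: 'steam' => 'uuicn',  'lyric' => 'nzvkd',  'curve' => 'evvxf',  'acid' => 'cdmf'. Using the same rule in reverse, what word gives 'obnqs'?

Shifts by position in steam: pos 0: s→u (+2), pos 1: t→u (+1), pos 2: e→i (+4), pos 3: a→c (+2), pos 4: m→n (+1) — repeating every 3. A repeating key of period 3 is used — shifts +2, +1, +4 over and over.
Reversing it on obnqs: o−2=m, b−1=a, n−4=j, q−2=o, s−1=r.

major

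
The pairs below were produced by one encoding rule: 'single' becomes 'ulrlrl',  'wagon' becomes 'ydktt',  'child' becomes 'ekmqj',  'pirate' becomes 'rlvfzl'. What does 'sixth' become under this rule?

In single: s→u is +2, i→l is +3, n→r is +4, g→l is +5 — the shift increases by 1 each position. Letter i (0-indexed) is shifted by i+2, so successive shifts are 2, 3, 4, ….
On sixth: s+2=u, i+3=l, x+4=b, t+5=y, h+6=n.

ulbyn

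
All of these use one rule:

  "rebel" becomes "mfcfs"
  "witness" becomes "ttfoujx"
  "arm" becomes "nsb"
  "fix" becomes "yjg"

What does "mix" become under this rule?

The output letters match the input read backwards, each shifted +1: rebel reversed is leber. Two steps: reverse the string, then apply a Caesar shift of +1.
For mix: reverse → xim; then shift: x+1=y, i+1=j, m+1=n.

yjn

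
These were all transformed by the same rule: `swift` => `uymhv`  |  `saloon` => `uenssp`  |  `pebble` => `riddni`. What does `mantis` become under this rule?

Two shifts are in play — +4 for a/e/i/o/u, +2 for every other letter.
On mantis: m(cons)+2=o, a(vowel)+4=e, n(cons)+2=p, t(cons)+2=v, i(vowel)+4=m, s(cons)+2=u.

oepvmu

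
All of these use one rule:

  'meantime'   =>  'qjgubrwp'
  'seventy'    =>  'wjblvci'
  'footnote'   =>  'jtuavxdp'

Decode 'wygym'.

stare

In meantime: m→q is +4, e→j is +5, a→g is +6, n→u is +7 — the shift increases by 1 each position. Each letter shifts forward by (position + 4), i.e. 4, 5, 6, … — the shift grows by one for each successive letter.
Reversing it on wygym: w−4=s, y−5=t, g−6=a, y−7=r, m−8=e.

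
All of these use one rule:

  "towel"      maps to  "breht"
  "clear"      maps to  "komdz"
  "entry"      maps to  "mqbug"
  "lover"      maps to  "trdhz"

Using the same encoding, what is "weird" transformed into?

ehqul

It's a Vigenère-style cipher with numeric key [8,3]: position i shifts by key[i mod 2].
On weird: w+8=e, e+3=h, i+8=q, r+3=u, d+8=l.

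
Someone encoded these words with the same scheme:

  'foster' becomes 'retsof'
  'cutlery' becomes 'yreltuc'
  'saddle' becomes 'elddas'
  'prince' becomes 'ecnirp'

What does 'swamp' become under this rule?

The word is simply reversed.
For swamp: reverse → pmaws.

pmaws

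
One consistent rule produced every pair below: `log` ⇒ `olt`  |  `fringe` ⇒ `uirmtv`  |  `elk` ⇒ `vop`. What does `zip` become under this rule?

This is the alphabet-reversal cipher (Atbash): a becomes z, b becomes y, etc.
On zip: z↔a, i↔r, p↔k.

ark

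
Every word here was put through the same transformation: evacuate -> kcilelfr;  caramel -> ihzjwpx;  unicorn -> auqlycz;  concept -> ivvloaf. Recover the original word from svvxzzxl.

monopoly

In evacuate: e→k is +6, v→c is +7, a→i is +8, c→l is +9 — the shift increases by 1 each position. Each letter shifts forward by (position + 6), i.e. 6, 7, 8, … — the shift grows by one for each successive letter.
Decoding svvxzzxl: s−6=m, v−7=o, v−8=n, x−9=o, z−10=p, z−11=o, x−12=l, l−13=y.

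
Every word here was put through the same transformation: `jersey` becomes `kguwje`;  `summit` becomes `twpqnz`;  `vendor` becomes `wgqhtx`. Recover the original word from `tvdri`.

stand

In jersey: j→k is +1, e→g is +2, r→u is +3, s→w is +4 — the shift increases by 1 each position. Each letter shifts forward by (position + 1), i.e. 1, 2, 3, … — the shift grows by one for each successive letter.
Reversing it on tvdri: t−1=s, v−2=t, d−3=a, r−4=n, i−5=d.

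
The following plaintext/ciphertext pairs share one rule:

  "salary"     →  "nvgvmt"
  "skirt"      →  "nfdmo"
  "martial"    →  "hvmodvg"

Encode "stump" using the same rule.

Compare letters: s→n is +21, a→v is +21, l→g is +21 — a constant shift. This is a Caesar cipher with shift 21.
For stump: s+21=n, t+21=o, u+21=p, m+21=h, p+21=k.

nophk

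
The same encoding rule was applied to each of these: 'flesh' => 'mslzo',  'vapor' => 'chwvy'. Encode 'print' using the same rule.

wypua

Every letter moves 7 places later in the alphabet, wrapping around z→a.
For print: p+7=w, r+7=y, i+7=p, n+7=u, t+7=a.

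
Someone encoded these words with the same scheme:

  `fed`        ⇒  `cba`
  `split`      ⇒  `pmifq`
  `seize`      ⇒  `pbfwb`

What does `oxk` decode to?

ran

This is a Caesar cipher with shift 23.
Undoing it on oxk: o−23=r, x−23=a, k−23=n.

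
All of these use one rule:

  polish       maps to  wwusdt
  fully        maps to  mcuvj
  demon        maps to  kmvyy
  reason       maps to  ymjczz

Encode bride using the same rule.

izrnp

In polish: p→w is +7, o→w is +8, l→u is +9, i→s is +10 — the shift increases by 1 each position. Each letter shifts forward by (position + 7), i.e. 7, 8, 9, … — the shift grows by one for each successive letter.
For bride: b+7=i, r+8=z, i+9=r, d+10=n, e+11=p.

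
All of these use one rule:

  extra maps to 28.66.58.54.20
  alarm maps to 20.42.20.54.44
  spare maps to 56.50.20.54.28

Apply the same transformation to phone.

With a=1..z=26, the number is 2·pos + 18.
Applying it to phone: p=16→50, h=8→34, o=15→48, n=14→46, e=5→28.

50.34.48.46.28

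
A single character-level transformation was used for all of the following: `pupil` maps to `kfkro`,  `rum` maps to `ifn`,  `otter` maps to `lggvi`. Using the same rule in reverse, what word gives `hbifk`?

syrup

Each pair mirrors across the alphabet (p↔k, u↔f, p↔k): positions sum to 25. Each letter is replaced by its mirror in the alphabet: a↔z, b↔y, c↔x, and so on (the Atbash cipher).
Reversing it on hbifk: h↔s, b↔y, i↔r, f↔u, k↔p.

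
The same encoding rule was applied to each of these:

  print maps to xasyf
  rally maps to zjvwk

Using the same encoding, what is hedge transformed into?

In print: p→x is +8, r→a is +9, i→s is +10, n→y is +11 — the shift increases by 1 each position. Each letter shifts forward by (position + 8), i.e. 8, 9, 10, … — the shift grows by one for each successive letter.
For hedge: h+8=p, e+9=n, d+10=n, g+11=r, e+12=q.

pnnrq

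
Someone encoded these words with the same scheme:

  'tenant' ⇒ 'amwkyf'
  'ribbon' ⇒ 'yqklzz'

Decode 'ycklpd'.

rubber

In tenant: t→a is +7, e→m is +8, n→w is +9, a→k is +10 — the shift increases by 1 each position. The shift increases by 1 at each position, starting from +7: 7, 8, 9, ….
Undoing it on ycklpd: y−7=r, c−8=u, k−9=b, l−10=b, p−11=e, d−12=r.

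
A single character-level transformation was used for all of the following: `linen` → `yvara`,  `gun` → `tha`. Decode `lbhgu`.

youth

Compare letters: l→y is +13, i→v is +13, n→a is +13 — a constant shift. Every letter moves 13 places later in the alphabet, wrapping around z→a.
Decoding lbhgu: l−13=y, b−13=o, h−13=u, g−13=t, u−13=h.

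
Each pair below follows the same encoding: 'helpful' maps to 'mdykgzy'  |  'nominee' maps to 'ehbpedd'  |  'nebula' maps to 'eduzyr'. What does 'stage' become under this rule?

h(7)→m(12) and e(4)→d(3) fit y≡3x+17 (mod 26); the inverse of 3 mod 26 is 9. Treating letters as 0–25, the rule is x ↦ 3x + 17 (mod 26).
For stage: s(18)→3·18+17≡19=t; t(19)→3·19+17≡22=w; a(0)→3·0+17≡17=r; g(6)→3·6+17≡9=j; e(4)→3·4+17≡3=d (all mod 26).

twrjd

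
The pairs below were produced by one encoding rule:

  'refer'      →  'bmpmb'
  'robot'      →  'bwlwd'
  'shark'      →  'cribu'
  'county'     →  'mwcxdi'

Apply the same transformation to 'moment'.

wwwmxd

The shift depends on letter class: consonant r→b is +10, but vowel e→m is +8. The rule splits by letter class: vowels +8, consonants +10.
On moment: m(cons)+10=w, o(vowel)+8=w, m(cons)+10=w, e(vowel)+8=m, n(cons)+10=x, t(cons)+10=d.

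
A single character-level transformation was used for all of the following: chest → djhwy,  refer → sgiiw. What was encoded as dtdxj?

crate

In chest: c→d is +1, h→j is +2, e→h is +3, s→w is +4 — the shift increases by 1 each position. Each letter shifts forward by (position + 1), i.e. 1, 2, 3, … — the shift grows by one for each successive letter.
Reversing it on dtdxj: d−1=c, t−2=r, d−3=a, x−4=t, j−5=e.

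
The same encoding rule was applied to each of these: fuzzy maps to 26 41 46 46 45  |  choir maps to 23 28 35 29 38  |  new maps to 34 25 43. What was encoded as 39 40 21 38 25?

Each letter is replaced by its alphabet position (a=1..z=26) + 20.
Reversing it on 39 40 21 38 25: 39→(39−20)÷1=19=s, 40→(40−20)÷1=20=t, 21→(21−20)÷1=1=a, 38→(38−20)÷1=18=r, 25→(25−20)÷1=5=e.

stare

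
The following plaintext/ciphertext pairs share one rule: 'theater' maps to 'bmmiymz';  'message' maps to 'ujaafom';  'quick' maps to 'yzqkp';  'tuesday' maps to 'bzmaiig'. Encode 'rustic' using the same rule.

zzabnk

Shifts by position in theater: pos 0: t→b (+8), pos 1: h→m (+5), pos 2: e→m (+8), pos 3: a→i (+8), pos 4: t→y (+5), pos 5: e→m (+8) — repeating every 3. The shifts repeat in a cycle of length 3: positions 0,1,… shift by +8, +5, +8, then the pattern repeats.
For rustic: r+8=z, u+5=z, s+8=a, t+8=b, i+5=n, c+8=k.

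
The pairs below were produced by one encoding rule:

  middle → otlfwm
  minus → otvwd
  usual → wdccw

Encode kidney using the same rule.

The shifts repeat in a cycle of length 3: positions 0,1,… shift by +2, +11, +8, then the pattern repeats.
Applying it to kidney: k+2=m, i+11=t, d+8=l, n+2=p, e+11=p, y+8=g.

mtlppg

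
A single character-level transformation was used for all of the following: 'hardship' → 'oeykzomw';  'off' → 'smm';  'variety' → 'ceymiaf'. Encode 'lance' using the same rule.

The shift depends on letter class: consonant h→o is +7, but vowel a→e is +4. Two shifts are in play — +4 for a/e/i/o/u, +7 for every other letter.
On lance: l(cons)+7=s, a(vowel)+4=e, n(cons)+7=u, c(cons)+7=j, e(vowel)+4=i.

seuji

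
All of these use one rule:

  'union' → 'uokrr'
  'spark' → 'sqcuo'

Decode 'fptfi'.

Each letter shifts forward by its position index (0, 1, 2, …) — the shift grows by one for each successive letter.
Decoding fptfi: f−0=f, p−1=o, t−2=r, f−3=c, i−4=e.

force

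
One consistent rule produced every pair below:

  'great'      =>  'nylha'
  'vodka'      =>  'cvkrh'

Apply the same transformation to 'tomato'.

avthav

Compare letters: g→n is +7, r→y is +7, e→l is +7 — a constant shift. Every letter moves 7 places later in the alphabet, wrapping around z→a.
Applying it to tomato: t+7=a, o+7=v, m+7=t, a+7=h, t+7=a, o+7=v.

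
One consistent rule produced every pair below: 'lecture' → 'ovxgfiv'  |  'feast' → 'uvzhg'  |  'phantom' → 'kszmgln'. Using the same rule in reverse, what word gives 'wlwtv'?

dodge

Each letter is replaced by its mirror in the alphabet: a↔z, b↔y, c↔x, and so on (the Atbash cipher).
Undoing it on wlwtv: w↔d, l↔o, w↔d, t↔g, v↔e.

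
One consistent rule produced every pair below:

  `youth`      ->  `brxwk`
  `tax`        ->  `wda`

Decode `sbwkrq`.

python

Compare letters: y→b is +3, o→r is +3, u→x is +3 — a constant shift. Each letter is shifted forward by 3 in the alphabet (a Caesar shift of +3).
Undoing it on sbwkrq: s−3=p, b−3=y, w−3=t, k−3=h, r−3=o, q−3=n.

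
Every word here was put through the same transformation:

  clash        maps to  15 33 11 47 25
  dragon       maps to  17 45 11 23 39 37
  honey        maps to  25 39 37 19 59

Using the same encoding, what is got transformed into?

23 39 49

Each letter becomes 2×(its alphabet position, a=1..z=26) + 9.
On got: g=7→23, o=15→39, t=20→49.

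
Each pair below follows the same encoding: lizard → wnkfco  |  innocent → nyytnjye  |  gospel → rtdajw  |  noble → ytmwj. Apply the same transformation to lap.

wfa

The shift depends on letter class: consonant l→w is +11, but vowel i→n is +5. The rule splits by letter class: vowels +5, consonants +11.
Applying it to lap: l(cons)+11=w, a(vowel)+5=f, p(cons)+11=a.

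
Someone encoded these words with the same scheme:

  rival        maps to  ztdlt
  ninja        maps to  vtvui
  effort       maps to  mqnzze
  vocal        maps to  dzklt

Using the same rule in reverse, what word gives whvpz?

Shifts by position in rival: pos 0: r→z (+8), pos 1: i→t (+11), pos 2: v→d (+8), pos 3: a→l (+11) — repeating every 2. The shifts repeat in a cycle of length 2: positions 0,1,… shift by +8, +11, then the pattern repeats.
Reversing it on whvpz: w−8=o, h−11=w, v−8=n, p−11=e, z−8=r.

owner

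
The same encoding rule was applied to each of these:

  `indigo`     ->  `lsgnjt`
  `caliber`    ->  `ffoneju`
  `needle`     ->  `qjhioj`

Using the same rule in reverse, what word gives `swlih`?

pride

Shifts by position in indigo: pos 0: i→l (+3), pos 1: n→s (+5), pos 2: d→g (+3), pos 3: i→n (+5) — repeating every 2. The shifts repeat in a cycle of length 2: positions 0,1,… shift by +3, +5, then the pattern repeats.
Decoding swlih: s−3=p, w−5=r, l−3=i, i−5=d, h−3=e.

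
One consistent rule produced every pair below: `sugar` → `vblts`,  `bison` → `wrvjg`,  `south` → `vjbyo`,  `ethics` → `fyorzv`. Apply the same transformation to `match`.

dtyzo

Treating letters as 0–25, the rule is x ↦ 3x + 19 (mod 26).
Applying it to match: m(12)→3·12+19≡3=d; a(0)→3·0+19≡19=t; t(19)→3·19+19≡24=y; c(2)→3·2+19≡25=z; h(7)→3·7+19≡14=o (all mod 26).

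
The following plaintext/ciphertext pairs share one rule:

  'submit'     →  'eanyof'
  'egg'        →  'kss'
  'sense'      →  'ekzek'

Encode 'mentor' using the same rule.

The shift depends on letter class: consonant s→e is +12, but vowel u→a is +6. Two shifts are in play — +6 for a/e/i/o/u, +12 for every other letter.
For mentor: m(cons)+12=y, e(vowel)+6=k, n(cons)+12=z, t(cons)+12=f, o(vowel)+6=u, r(cons)+12=d.

ykzfud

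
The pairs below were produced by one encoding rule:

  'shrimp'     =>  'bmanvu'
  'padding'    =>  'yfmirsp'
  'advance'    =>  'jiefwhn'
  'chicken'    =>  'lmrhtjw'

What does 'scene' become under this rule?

bhnsn

Shifts by position in shrimp: pos 0: s→b (+9), pos 1: h→m (+5), pos 2: r→a (+9), pos 3: i→n (+5) — repeating every 2. A repeating key of period 2 is used — shifts +9, +5 over and over.
Applying it to scene: s+9=b, c+5=h, e+9=n, n+5=s, e+9=n.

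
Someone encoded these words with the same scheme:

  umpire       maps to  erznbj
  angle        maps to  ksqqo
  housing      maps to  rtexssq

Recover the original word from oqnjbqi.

elderly

Shifts by position in umpire: pos 0: u→e (+10), pos 1: m→r (+5), pos 2: p→z (+10), pos 3: i→n (+5) — repeating every 2. The shifts repeat in a cycle of length 2: positions 0,1,… shift by +10, +5, then the pattern repeats.
Reversing it on oqnjbqi: o−10=e, q−5=l, n−10=d, j−5=e, b−10=r, q−5=l, i−10=y.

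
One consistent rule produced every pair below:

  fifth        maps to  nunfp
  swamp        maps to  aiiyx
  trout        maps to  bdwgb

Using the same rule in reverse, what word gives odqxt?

grill

Shifts by position in fifth: pos 0: f→n (+8), pos 1: i→u (+12), pos 2: f→n (+8), pos 3: t→f (+12) — repeating every 2. A repeating key of period 2 is used — shifts +8, +12 over and over.
Decoding odqxt: o−8=g, d−12=r, q−8=i, x−12=l, t−8=l.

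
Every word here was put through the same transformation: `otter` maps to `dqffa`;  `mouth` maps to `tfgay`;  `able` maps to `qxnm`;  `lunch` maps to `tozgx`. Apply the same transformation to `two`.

The output letters match the input read backwards, each shifted +12: otter reversed is retto. Read the word backwards and shift each letter +12.
On two: reverse → owt; then shift: o+12=a, w+12=i, t+12=f.

aif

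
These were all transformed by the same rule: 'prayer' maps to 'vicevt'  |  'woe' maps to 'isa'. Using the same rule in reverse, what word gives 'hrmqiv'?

remind

The output letters match the input read backwards, each shifted +4: prayer reversed is reyarp. The word is reversed, then every letter is shifted forward by 4.
Reversing it on hrmqiv: shift back: h−4=d, r−4=n, m−4=i, q−4=m, i−4=e, v−4=r → dnimer; then reverse → remind.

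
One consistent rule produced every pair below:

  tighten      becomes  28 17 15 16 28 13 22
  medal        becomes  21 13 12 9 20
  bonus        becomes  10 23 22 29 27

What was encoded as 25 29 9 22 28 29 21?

t is letter #20 and maps to 28: an offset of 8. The number is (letter's place in the alphabet, a=1) + 8.
Reversing it on 25 29 9 22 28 29 21: 25→(25−8)÷1=17=q, 29→(29−8)÷1=21=u, 9→(9−8)÷1=1=a, 22→(22−8)÷1=14=n, 28→(28−8)÷1=20=t, 29→(29−8)÷1=21=u, 21→(21−8)÷1=13=m.

quantum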